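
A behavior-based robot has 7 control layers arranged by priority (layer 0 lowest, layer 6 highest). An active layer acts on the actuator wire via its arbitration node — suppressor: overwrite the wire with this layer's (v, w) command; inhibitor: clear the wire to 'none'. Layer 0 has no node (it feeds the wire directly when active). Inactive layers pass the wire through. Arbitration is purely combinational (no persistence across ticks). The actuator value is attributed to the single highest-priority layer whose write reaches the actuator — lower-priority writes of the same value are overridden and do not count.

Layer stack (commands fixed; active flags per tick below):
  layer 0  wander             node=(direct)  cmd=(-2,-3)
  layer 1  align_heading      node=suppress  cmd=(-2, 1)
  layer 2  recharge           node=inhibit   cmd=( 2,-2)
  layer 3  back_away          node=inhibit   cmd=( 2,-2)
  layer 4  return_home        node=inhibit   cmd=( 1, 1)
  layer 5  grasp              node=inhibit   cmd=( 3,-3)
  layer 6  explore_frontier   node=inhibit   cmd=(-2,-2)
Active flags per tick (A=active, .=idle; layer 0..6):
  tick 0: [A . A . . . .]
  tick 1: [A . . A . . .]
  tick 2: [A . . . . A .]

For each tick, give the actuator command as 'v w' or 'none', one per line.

tick 0:
  layer 0 (wander) active — direct: (-2, -3)
  layer 1 (align_heading) idle — unchanged: (-2, -3)
  layer 2 (recharge) active — inhibits: none
  layer 3 (back_away) idle — unchanged: none
  layer 4 (return_home) idle — unchanged: none
  layer 5 (grasp) idle — unchanged: none
  layer 6 (explore_frontier) idle — unchanged: none
  → actuator none
tick 1:
  layer 0 (wander) active — direct: (-2, -3)
  layer 1 (align_heading) idle — unchanged: (-2, -3)
  layer 2 (recharge) idle — unchanged: (-2, -3)
  layer 3 (back_away) active — inhibits: none
  layer 4 (return_home) idle — unchanged: none
  layer 5 (grasp) idle — unchanged: none
  layer 6 (explore_frontier) idle — unchanged: none
  → actuator none
tick 2:
  layer 0 (wander) active — direct: (-2, -3)
  layer 1 (align_heading) idle — unchanged: (-2, -3)
  layer 2 (recharge) idle — unchanged: (-2, -3)
  layer 3 (back_away) idle — unchanged: (-2, -3)
  layer 4 (return_home) idle — unchanged: (-2, -3)
  layer 5 (grasp) active — inhibits: none
  layer 6 (explore_frontier) idle — unchanged: none
  → actuator none

none
none
none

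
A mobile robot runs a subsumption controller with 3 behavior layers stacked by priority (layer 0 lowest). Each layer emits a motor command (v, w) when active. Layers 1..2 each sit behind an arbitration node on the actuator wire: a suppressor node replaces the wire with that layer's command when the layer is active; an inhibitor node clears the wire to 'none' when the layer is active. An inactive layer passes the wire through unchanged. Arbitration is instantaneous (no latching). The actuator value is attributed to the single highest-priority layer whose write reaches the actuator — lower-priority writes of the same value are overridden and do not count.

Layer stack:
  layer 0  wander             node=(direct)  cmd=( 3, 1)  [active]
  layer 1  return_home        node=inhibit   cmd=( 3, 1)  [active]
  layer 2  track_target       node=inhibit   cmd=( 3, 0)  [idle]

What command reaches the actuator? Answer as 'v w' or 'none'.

none

L0 wander: active, feeds wire = (3, 1)
L1 return_home: active, inhibitor → wire = none
L2 track_target: idle → wire stays none
actuator = none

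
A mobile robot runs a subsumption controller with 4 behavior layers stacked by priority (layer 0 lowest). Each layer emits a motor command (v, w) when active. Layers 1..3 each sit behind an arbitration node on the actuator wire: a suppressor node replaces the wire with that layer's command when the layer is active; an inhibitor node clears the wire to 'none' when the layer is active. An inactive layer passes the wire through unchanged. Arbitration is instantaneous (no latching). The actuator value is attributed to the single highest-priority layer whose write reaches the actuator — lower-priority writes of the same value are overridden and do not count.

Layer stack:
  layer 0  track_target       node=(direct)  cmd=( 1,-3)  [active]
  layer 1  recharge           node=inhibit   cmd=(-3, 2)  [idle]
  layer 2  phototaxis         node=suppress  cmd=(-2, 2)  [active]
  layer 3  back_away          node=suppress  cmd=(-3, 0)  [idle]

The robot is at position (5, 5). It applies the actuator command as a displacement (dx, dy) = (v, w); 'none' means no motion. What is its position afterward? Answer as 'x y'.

3 7

[0] track_target on; wire := (1, -3)
[1] recharge off; pass (1, -3)
[2] phototaxis on (suppress); wire := (-2, 2)
[3] back_away off; pass (-2, 2)
output (-2, 2)
position: (5, 5) + (-2, 2) = (3, 7)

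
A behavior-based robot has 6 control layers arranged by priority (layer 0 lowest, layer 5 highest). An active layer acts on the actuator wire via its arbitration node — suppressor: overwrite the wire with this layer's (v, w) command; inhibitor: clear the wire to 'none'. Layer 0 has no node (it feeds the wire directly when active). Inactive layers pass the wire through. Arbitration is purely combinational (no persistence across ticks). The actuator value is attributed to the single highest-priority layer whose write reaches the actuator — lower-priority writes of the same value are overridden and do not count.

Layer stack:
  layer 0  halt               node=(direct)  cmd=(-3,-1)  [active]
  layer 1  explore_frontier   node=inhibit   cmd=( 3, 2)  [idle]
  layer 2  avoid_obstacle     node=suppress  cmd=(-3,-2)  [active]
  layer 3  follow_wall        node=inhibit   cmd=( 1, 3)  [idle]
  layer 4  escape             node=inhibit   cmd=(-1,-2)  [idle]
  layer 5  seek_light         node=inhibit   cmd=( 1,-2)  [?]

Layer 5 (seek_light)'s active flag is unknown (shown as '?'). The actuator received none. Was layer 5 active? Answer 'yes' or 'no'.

If layer 5 is active=yes:
  actuator would be none
If layer 5 is active=no:
  actuator would be (-3, -2)
Observed none, so layer 5 was active.

yes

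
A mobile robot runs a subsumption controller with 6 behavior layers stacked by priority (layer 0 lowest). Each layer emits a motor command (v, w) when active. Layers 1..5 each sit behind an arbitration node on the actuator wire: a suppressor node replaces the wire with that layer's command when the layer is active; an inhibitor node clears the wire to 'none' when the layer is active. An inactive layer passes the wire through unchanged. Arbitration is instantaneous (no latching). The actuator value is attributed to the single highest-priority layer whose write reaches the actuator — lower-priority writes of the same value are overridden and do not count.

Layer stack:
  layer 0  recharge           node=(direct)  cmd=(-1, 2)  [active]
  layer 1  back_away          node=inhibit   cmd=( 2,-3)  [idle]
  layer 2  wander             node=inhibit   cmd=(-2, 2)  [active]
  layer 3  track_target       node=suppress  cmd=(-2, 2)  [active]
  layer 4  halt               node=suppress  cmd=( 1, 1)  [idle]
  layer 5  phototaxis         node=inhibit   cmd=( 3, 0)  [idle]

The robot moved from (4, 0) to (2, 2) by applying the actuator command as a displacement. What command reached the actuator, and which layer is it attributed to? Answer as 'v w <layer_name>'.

-2 2 track_target

displacement = (2, 2) − (4, 0) = (-2, 2)
L0 recharge: active, feeds wire = (-1, 2)
L1 back_away: idle → wire stays (-1, 2)
L2 wander: active, inhibitor → wire = none
L3 track_target: active, suppressor → wire = (-2, 2)
L4 halt: idle → wire stays (-2, 2)
L5 phototaxis: idle → wire stays (-2, 2)
actuator = (-2, 2) — from layer 3 (track_target)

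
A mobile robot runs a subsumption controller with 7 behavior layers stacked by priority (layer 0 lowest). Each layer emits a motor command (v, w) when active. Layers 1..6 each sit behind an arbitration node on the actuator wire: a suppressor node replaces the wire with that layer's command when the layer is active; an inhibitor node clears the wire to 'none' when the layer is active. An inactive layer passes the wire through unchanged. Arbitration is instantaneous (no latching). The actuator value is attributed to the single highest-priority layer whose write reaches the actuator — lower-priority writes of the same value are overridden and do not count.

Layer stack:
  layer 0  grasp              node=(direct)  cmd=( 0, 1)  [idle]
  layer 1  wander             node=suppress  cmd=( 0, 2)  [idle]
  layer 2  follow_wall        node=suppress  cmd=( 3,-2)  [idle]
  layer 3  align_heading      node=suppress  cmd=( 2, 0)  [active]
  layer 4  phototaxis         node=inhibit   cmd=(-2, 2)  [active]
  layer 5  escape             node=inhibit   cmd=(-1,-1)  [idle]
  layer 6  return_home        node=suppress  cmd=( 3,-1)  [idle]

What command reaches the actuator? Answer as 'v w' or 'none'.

layer 0 (grasp) idle — none
layer 1 (wander) idle — unchanged: none
layer 2 (follow_wall) idle — unchanged: none
layer 3 (align_heading) active — suppresses: (2, 0)
layer 4 (phototaxis) active — inhibits: none
layer 5 (escape) idle — unchanged: none
layer 6 (return_home) idle — unchanged: none
→ actuator none

none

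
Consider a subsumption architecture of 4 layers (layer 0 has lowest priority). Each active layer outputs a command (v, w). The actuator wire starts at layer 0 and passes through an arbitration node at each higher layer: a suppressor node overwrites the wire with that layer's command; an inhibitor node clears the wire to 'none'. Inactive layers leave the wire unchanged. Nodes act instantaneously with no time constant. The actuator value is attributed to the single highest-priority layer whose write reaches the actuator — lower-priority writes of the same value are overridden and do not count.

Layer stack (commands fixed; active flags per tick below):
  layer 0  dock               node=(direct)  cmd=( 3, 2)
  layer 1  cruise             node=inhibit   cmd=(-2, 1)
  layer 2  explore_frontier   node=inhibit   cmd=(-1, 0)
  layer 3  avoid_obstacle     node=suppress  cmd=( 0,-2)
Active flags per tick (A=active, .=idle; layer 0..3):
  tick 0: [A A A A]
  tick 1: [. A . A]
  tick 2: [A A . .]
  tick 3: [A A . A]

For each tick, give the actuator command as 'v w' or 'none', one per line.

tick 0:
  [0] dock on; wire := (3, 2)
  [1] cruise on (inhibit); wire := none
  [2] explore_frontier on (inhibit); wire := none
  [3] avoid_obstacle on (suppress); wire := (0, -2)
  output (0, -2)
tick 1:
  [0] dock off; wire := none
  [1] cruise on (inhibit); wire := none
  [2] explore_frontier off; pass none
  [3] avoid_obstacle on (suppress); wire := (0, -2)
  output (0, -2)
tick 2:
  [0] dock on; wire := (3, 2)
  [1] cruise on (inhibit); wire := none
  [2] explore_frontier off; pass none
  [3] avoid_obstacle off; pass none
  output none
tick 3:
  [0] dock on; wire := (3, 2)
  [1] cruise on (inhibit); wire := none
  [2] explore_frontier off; pass none
  [3] avoid_obstacle on (suppress); wire := (0, -2)
  output (0, -2)

0 -2
0 -2
none
0 -2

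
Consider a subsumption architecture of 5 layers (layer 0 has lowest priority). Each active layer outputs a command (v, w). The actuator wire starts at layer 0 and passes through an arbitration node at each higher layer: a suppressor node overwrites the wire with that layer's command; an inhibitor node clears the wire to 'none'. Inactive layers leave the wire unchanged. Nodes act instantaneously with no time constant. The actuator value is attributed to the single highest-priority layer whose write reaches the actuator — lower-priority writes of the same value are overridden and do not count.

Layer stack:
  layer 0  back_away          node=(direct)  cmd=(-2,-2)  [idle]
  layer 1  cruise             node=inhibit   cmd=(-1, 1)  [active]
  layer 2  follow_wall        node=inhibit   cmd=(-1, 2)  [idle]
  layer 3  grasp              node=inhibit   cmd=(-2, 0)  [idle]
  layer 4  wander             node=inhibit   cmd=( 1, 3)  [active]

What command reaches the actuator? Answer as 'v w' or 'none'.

L0 back_away: idle → wire = none
L1 cruise: active, inhibitor → wire = none
L2 follow_wall: idle → wire stays none
L3 grasp: idle → wire stays none
L4 wander: active, inhibitor → wire = none
actuator = none

none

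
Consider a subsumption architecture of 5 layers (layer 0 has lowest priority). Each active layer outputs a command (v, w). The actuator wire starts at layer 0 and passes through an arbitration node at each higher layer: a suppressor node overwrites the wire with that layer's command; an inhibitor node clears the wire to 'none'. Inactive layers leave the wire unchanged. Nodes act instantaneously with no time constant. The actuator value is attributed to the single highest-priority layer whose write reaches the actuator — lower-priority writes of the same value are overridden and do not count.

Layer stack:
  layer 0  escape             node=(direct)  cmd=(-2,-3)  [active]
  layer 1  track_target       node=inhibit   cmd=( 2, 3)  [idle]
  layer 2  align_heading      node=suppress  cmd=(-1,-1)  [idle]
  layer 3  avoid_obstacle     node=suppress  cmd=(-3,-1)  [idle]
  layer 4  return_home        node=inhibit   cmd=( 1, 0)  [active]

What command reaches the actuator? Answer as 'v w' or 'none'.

none

L0 escape: active, feeds wire = (-2, -3)
L1 track_target: idle → wire stays (-2, -3)
L2 align_heading: idle → wire stays (-2, -3)
L3 avoid_obstacle: idle → wire stays (-2, -3)
L4 return_home: active, inhibitor → wire = none
actuator = none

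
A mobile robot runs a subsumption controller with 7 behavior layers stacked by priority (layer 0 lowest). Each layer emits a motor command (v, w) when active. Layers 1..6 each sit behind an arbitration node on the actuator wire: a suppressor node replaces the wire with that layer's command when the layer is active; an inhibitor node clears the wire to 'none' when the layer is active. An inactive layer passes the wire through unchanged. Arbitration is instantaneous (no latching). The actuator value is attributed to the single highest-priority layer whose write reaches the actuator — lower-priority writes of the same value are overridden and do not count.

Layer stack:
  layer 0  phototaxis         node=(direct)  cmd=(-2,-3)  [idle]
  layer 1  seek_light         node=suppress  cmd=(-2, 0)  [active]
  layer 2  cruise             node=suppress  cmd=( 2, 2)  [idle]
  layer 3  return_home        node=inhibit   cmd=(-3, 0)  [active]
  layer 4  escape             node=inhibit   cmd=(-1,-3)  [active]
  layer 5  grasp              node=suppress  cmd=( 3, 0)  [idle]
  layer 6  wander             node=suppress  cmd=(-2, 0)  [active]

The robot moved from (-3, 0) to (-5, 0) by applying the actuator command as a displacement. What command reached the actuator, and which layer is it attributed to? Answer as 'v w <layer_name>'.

-2 0 wander

displacement = (-5, 0) − (-3, 0) = (-2, 0)
[0] phototaxis off; wire := none
[1] seek_light on (suppress); wire := (-2, 0)
[2] cruise off; pass (-2, 0)
[3] return_home on (inhibit); wire := none
[4] escape on (inhibit); wire := none
[5] grasp off; pass none
[6] wander on (suppress); wire := (-2, 0)
output (-2, 0) — from layer 6 (wander)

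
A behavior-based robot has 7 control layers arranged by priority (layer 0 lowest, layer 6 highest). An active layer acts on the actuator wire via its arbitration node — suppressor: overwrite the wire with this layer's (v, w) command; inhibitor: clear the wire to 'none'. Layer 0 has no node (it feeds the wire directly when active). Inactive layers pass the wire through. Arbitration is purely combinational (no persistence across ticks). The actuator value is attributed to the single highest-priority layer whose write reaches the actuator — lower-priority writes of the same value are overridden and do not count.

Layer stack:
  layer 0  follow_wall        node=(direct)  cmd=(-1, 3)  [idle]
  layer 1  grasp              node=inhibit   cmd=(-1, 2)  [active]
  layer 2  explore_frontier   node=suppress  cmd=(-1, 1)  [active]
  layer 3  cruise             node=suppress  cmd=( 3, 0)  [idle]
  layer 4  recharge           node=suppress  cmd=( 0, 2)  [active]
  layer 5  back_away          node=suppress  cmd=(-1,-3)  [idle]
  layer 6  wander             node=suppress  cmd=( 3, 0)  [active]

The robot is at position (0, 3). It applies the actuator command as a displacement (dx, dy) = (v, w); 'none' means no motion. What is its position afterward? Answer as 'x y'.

3 3

L0 follow_wall: idle → wire = none
L1 grasp: active, inhibitor → wire = none
L2 explore_frontier: active, suppressor → wire = (-1, 1)
L3 cruise: idle → wire stays (-1, 1)
L4 recharge: active, suppressor → wire = (0, 2)
L5 back_away: idle → wire stays (0, 2)
L6 wander: active, suppressor → wire = (3, 0)
actuator = (3, 0)
position: (0, 3) + (3, 0) = (3, 3)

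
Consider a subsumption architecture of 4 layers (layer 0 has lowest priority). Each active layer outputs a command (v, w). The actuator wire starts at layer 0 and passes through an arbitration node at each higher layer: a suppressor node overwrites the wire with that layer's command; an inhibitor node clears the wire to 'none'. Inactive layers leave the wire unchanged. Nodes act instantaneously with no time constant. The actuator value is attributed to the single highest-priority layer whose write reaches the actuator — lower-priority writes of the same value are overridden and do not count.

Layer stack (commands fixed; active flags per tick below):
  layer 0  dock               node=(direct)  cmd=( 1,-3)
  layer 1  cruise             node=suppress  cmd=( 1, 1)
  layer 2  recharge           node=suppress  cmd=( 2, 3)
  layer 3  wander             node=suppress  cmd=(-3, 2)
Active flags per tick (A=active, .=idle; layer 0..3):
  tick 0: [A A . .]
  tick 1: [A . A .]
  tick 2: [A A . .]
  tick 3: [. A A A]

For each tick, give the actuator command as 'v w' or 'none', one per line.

1 1
2 3
1 1
-3 2

tick 0:
  L0 dock: active, feeds wire = (1, -3)
  L1 cruise: active, suppressor → wire = (1, 1)
  L2 recharge: idle → wire stays (1, 1)
  L3 wander: idle → wire stays (1, 1)
  actuator = (1, 1)
tick 1:
  L0 dock: active, feeds wire = (1, -3)
  L1 cruise: idle → wire stays (1, -3)
  L2 recharge: active, suppressor → wire = (2, 3)
  L3 wander: idle → wire stays (2, 3)
  actuator = (2, 3)
tick 2:
  L0 dock: active, feeds wire = (1, -3)
  L1 cruise: active, suppressor → wire = (1, 1)
  L2 recharge: idle → wire stays (1, 1)
  L3 wander: idle → wire stays (1, 1)
  actuator = (1, 1)
tick 3:
  L0 dock: idle → wire = none
  L1 cruise: active, suppressor → wire = (1, 1)
  L2 recharge: active, suppressor → wire = (2, 3)
  L3 wander: active, suppressor → wire = (-3, 2)
  actuator = (-3, 2)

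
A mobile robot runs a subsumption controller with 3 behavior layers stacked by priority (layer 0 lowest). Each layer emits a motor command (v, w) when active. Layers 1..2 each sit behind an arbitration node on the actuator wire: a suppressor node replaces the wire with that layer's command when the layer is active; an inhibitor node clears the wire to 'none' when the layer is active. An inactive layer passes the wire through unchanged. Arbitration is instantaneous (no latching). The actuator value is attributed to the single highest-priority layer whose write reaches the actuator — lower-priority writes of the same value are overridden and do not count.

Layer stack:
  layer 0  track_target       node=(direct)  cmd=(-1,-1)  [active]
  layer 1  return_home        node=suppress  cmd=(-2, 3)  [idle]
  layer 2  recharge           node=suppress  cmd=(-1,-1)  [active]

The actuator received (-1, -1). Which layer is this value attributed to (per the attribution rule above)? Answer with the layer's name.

[0] track_target on; wire := (-1, -1)
[1] return_home off; pass (-1, -1)
[2] recharge on (suppress); wire := (-1, -1)
output (-1, -1)
last writer: layer 2 = recharge

recharge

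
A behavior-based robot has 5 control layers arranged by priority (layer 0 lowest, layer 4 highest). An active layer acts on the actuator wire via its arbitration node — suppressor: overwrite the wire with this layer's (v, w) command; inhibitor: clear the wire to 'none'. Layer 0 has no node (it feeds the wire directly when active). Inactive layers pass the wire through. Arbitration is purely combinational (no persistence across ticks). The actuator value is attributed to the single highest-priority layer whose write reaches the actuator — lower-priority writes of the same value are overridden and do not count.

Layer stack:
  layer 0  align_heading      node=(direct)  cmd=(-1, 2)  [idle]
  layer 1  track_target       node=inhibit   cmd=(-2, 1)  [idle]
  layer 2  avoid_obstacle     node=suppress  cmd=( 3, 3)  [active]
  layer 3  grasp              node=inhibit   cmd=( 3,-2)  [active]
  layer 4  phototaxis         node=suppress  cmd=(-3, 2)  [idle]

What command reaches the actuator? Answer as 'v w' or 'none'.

L0 align_heading: idle → wire = none
L1 track_target: idle → wire stays none
L2 avoid_obstacle: active, suppressor → wire = (3, 3)
L3 grasp: active, inhibitor → wire = none
L4 phototaxis: idle → wire stays none
actuator = none

none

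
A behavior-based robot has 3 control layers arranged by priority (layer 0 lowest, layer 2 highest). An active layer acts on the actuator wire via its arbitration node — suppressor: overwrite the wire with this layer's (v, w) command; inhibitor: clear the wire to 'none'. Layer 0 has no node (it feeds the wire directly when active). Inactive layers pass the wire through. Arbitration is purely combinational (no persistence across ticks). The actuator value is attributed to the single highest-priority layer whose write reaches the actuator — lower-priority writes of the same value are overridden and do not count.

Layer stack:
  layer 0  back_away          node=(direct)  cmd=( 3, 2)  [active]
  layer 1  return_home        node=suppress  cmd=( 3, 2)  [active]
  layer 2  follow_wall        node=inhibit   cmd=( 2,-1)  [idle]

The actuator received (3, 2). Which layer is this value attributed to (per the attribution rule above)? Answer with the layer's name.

layer 0 (back_away) active — direct: (3, 2)
layer 1 (return_home) active — suppresses: (3, 2)
layer 2 (follow_wall) idle — unchanged: (3, 2)
→ actuator (3, 2)
last writer: layer 1 = return_home

return_home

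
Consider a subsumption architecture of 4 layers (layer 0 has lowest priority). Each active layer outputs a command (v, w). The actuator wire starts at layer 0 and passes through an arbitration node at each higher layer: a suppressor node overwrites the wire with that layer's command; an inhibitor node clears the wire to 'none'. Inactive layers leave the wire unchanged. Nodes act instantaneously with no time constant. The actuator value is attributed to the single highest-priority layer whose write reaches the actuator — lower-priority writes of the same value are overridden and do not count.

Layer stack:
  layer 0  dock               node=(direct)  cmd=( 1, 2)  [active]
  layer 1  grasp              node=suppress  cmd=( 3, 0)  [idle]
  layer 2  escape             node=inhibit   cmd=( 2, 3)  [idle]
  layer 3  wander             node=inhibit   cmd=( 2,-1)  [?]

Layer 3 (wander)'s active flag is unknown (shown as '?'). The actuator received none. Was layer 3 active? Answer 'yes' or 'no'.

yes

If layer 3 is active=yes:
  actuator would be none
If layer 3 is active=no:
  actuator would be (1, 2)
Observed none, so layer 3 was active.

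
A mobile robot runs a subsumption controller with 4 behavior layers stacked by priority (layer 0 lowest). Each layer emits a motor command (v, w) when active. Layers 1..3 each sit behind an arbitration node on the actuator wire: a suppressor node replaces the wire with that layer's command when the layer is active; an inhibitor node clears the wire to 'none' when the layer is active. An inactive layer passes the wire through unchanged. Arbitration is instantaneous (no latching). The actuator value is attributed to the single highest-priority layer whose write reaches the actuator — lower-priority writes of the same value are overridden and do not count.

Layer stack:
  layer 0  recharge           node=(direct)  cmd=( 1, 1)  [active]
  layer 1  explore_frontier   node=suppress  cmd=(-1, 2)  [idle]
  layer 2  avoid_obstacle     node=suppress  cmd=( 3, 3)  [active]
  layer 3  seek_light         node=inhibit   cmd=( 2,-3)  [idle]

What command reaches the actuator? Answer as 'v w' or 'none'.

L0 recharge: active, feeds wire = (1, 1)
L1 explore_frontier: idle → wire stays (1, 1)
L2 avoid_obstacle: active, suppressor → wire = (3, 3)
L3 seek_light: idle → wire stays (3, 3)
actuator = (3, 3)

3 3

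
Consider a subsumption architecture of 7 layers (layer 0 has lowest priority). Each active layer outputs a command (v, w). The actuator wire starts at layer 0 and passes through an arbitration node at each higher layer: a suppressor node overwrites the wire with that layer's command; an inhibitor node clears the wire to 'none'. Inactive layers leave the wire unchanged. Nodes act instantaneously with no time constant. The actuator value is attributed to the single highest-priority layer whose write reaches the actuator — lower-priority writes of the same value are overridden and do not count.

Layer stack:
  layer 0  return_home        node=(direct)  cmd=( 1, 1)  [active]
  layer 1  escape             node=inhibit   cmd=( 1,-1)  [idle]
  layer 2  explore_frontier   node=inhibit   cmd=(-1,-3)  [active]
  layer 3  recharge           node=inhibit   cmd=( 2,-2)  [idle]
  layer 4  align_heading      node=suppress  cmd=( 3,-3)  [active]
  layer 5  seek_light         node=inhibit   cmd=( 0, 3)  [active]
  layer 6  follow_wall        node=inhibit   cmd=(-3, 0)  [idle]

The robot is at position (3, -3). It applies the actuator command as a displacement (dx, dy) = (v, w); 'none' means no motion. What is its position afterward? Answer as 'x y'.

3 -3

[0] return_home on; wire := (1, 1)
[1] escape off; pass (1, 1)
[2] explore_frontier on (inhibit); wire := none
[3] recharge off; pass none
[4] align_heading on (suppress); wire := (3, -3)
[5] seek_light on (inhibit); wire := none
[6] follow_wall off; pass none
output none
position: (3, -3) + none = (3, -3)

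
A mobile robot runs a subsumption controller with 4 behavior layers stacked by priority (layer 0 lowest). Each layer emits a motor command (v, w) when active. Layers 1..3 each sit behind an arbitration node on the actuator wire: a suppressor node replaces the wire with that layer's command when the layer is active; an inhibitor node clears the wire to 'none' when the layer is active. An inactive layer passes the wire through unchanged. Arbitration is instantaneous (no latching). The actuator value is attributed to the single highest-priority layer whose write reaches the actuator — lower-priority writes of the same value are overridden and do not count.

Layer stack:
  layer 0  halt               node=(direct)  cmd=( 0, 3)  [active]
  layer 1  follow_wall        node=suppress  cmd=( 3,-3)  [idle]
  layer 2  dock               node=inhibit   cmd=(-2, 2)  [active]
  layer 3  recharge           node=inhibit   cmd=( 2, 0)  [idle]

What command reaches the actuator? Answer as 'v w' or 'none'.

none

[0] halt on; wire := (0, 3)
[1] follow_wall off; pass (0, 3)
[2] dock on (inhibit); wire := none
[3] recharge off; pass none
output none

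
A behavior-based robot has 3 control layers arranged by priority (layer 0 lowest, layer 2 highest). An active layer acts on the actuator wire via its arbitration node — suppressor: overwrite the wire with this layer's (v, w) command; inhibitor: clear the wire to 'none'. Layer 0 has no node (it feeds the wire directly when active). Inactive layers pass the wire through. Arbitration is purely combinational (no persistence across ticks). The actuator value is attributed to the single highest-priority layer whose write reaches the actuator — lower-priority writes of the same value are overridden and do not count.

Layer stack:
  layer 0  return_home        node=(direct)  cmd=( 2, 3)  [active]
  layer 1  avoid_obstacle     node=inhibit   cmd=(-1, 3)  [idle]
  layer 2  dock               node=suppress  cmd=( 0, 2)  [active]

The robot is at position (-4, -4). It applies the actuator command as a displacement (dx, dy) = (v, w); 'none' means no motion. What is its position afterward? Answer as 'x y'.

L0 return_home: active, feeds wire = (2, 3)
L1 avoid_obstacle: idle → wire stays (2, 3)
L2 dock: active, suppressor → wire = (0, 2)
actuator = (0, 2)
position: (-4, -4) + (0, 2) = (-4, -2)

-4 -2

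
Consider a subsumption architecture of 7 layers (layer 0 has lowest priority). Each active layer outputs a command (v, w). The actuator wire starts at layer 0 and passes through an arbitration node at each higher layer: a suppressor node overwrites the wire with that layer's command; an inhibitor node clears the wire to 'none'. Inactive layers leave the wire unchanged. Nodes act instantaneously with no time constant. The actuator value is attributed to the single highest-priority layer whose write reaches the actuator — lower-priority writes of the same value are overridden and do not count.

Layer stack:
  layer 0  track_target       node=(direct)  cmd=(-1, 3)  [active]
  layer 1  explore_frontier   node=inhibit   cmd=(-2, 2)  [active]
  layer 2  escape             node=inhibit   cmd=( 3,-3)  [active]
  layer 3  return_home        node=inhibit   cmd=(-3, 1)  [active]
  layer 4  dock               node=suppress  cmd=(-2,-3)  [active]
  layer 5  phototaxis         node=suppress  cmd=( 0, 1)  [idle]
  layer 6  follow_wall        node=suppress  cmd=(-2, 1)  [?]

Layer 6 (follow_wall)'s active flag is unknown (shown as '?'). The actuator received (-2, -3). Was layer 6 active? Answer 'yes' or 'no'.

no

If layer 6 is active=yes:
  actuator would be (-2, 1)
If layer 6 is active=no:
  actuator would be (-2, -3)
Observed (-2, -3), so layer 6 was idle.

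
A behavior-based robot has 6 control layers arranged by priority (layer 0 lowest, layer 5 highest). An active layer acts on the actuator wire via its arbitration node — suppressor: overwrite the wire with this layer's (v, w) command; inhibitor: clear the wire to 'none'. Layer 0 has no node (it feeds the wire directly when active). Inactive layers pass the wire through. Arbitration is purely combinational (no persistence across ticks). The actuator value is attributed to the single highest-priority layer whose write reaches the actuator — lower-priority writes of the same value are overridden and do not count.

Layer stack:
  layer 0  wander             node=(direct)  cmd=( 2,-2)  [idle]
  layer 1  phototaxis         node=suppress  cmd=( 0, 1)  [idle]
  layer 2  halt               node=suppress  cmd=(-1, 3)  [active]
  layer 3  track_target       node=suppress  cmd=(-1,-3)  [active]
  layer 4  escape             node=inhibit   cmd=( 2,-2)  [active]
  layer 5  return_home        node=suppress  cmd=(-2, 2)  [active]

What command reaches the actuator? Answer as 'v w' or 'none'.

[0] wander off; wire := none
[1] phototaxis off; pass none
[2] halt on (suppress); wire := (-1, 3)
[3] track_target on (suppress); wire := (-1, -3)
[4] escape on (inhibit); wire := none
[5] return_home on (suppress); wire := (-2, 2)
output (-2, 2)

-2 2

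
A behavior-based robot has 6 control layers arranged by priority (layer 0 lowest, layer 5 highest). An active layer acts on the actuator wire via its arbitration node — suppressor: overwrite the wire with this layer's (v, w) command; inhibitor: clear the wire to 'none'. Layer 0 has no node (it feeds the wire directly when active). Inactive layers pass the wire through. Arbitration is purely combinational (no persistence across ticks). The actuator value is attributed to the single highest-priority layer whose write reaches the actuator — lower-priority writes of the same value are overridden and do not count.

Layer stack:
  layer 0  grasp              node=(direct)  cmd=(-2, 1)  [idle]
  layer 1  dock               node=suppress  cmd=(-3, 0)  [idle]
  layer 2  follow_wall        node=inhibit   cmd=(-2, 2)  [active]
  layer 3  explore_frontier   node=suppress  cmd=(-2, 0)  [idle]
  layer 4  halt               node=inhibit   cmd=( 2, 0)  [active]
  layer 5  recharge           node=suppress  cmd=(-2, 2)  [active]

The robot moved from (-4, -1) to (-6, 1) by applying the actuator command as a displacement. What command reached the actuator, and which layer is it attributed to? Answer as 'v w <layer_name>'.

-2 2 recharge

displacement = (-6, 1) − (-4, -1) = (-2, 2)
layer 0 (grasp) idle — none
layer 1 (dock) idle — unchanged: none
layer 2 (follow_wall) active — inhibits: none
layer 3 (explore_frontier) idle — unchanged: none
layer 4 (halt) active — inhibits: none
layer 5 (recharge) active — suppresses: (-2, 2)
→ actuator (-2, 2) — from layer 5 (recharge)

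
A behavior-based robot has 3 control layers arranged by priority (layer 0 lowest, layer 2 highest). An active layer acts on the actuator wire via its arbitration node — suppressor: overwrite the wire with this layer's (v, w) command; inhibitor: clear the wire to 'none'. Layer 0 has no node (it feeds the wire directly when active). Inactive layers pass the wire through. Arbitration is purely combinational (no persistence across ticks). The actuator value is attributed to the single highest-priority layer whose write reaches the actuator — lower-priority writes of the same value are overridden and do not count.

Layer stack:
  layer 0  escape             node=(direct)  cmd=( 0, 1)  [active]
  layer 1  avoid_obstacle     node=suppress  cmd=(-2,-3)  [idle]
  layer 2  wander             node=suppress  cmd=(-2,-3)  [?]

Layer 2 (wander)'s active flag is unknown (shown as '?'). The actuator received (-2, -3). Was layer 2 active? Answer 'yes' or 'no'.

yes

If layer 2 is active=yes:
  actuator would be (-2, -3)
If layer 2 is active=no:
  actuator would be (0, 1)
Observed (-2, -3), so layer 2 was active.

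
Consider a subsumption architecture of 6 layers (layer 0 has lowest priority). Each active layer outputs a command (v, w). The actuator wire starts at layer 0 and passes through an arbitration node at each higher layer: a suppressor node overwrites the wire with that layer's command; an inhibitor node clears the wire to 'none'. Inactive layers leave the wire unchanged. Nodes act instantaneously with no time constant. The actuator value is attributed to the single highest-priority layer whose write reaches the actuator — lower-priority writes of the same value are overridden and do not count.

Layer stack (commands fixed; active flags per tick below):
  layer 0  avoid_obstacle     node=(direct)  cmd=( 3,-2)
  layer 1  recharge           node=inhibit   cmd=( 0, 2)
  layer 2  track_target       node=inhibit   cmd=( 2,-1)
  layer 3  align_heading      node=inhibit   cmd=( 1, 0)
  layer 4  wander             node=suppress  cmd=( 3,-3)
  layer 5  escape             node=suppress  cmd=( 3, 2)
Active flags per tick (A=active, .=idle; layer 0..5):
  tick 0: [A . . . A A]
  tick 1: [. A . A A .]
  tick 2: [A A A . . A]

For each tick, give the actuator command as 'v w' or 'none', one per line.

3 2
3 -3
3 2

tick 0:
  layer 0 (avoid_obstacle) active — direct: (3, -2)
  layer 1 (recharge) idle — unchanged: (3, -2)
  layer 2 (track_target) idle — unchanged: (3, -2)
  layer 3 (align_heading) idle — unchanged: (3, -2)
  layer 4 (wander) active — suppresses: (3, -3)
  layer 5 (escape) active — suppresses: (3, 2)
  → actuator (3, 2)
tick 1:
  layer 0 (avoid_obstacle) idle — none
  layer 1 (recharge) active — inhibits: none
  layer 2 (track_target) idle — unchanged: none
  layer 3 (align_heading) active — inhibits: none
  layer 4 (wander) active — suppresses: (3, -3)
  layer 5 (escape) idle — unchanged: (3, -3)
  → actuator (3, -3)
tick 2:
  layer 0 (avoid_obstacle) active — direct: (3, -2)
  layer 1 (recharge) active — inhibits: none
  layer 2 (track_target) active — inhibits: none
  layer 3 (align_heading) idle — unchanged: none
  layer 4 (wander) idle — unchanged: none
  layer 5 (escape) active — suppresses: (3, 2)
  → actuator (3, 2)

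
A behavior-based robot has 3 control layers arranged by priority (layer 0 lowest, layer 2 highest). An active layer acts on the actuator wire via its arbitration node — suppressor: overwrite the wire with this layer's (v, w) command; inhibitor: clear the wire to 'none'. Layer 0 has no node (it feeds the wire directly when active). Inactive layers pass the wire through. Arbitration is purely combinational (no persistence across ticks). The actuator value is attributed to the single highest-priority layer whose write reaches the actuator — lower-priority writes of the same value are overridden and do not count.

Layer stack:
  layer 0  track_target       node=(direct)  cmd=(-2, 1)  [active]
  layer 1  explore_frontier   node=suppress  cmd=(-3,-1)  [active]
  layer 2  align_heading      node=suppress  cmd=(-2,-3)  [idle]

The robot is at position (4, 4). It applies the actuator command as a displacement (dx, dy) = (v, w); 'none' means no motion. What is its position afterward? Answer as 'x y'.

1 3

layer 0 (track_target) active — direct: (-2, 1)
layer 1 (explore_frontier) active — suppresses: (-3, -1)
layer 2 (align_heading) idle — unchanged: (-3, -1)
→ actuator (-3, -1)
position: (4, 4) + (-3, -1) = (1, 3)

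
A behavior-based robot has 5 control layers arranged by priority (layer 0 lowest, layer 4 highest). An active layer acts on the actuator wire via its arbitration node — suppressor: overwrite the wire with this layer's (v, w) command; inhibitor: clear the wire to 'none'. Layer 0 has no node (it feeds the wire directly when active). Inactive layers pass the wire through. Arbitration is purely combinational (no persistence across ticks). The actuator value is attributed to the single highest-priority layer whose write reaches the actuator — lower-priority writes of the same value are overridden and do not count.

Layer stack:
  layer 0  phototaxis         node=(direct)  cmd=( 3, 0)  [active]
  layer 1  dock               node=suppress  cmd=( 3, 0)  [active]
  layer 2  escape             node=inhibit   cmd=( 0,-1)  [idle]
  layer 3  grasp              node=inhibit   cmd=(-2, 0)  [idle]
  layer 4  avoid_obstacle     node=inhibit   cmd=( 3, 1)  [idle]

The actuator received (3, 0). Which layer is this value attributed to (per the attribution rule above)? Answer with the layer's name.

[0] phototaxis on; wire := (3, 0)
[1] dock on (suppress); wire := (3, 0)
[2] escape off; pass (3, 0)
[3] grasp off; pass (3, 0)
[4] avoid_obstacle off; pass (3, 0)
output (3, 0)
last writer: layer 1 = dock

dock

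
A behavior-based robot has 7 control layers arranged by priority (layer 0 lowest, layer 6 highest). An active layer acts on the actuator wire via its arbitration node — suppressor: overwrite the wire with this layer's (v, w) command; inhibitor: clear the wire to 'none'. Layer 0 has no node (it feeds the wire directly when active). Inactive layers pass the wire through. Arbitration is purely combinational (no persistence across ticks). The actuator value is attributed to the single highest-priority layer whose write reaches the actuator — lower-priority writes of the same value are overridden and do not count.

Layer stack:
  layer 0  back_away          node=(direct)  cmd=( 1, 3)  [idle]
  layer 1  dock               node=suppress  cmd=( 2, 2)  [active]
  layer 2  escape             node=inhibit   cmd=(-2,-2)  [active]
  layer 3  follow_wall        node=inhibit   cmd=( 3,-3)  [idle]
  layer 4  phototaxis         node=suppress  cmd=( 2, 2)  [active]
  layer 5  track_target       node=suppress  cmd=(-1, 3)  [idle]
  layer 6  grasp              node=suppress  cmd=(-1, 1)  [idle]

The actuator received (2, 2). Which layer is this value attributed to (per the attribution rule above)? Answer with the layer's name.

phototaxis

layer 0 (back_away) idle — none
layer 1 (dock) active — suppresses: (2, 2)
layer 2 (escape) active — inhibits: none
layer 3 (follow_wall) idle — unchanged: none
layer 4 (phototaxis) active — suppresses: (2, 2)
layer 5 (track_target) idle — unchanged: (2, 2)
layer 6 (grasp) idle — unchanged: (2, 2)
→ actuator (2, 2)
last writer: layer 4 = phototaxis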